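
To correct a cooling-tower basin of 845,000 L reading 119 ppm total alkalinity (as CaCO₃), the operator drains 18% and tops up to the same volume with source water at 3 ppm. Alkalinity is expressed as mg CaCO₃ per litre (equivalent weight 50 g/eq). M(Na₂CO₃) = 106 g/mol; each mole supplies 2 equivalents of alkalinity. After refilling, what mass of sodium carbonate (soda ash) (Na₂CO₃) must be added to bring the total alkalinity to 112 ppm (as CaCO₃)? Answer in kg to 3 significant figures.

12.4 kg

After draining 18% and refilling: 119 × 0.82 + 3 × 0.18 = 98.12 ppm.
Deficit to target: 112 − 98.12 = 13.88 mg/L.
As CaCO₃: 13.88 mg/L × 845,000 L = 11,730 g; ÷ 50 g/eq ÷ 2 = 117.3 mol Na₂CO₃.
Mass: 117.3 × 106 = 12,430 g.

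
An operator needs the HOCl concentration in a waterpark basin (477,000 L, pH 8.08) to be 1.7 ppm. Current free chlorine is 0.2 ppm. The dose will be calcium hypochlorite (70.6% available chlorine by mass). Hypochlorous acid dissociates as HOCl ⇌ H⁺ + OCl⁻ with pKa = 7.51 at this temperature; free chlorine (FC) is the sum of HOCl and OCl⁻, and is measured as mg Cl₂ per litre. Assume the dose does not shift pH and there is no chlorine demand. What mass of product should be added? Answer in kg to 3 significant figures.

5.28 kg

[OCl⁻]/[HOCl] = 10^(pH − pKa) = 10^(8.08 − 7.51) = 3.715; fraction as HOCl = 1/(1 + 3.715) = 0.2121.
Free chlorine required for 1.7 ppm HOCl: 1.7 / 0.2121 = 8.016 ppm.
FC to add: 8.016 − 0.2 = 7.816 mg/L as Cl₂.
Cl₂ equivalent: 7.816 mg/L × 477,000 L = 3728 g.
Product at 70.6% available Cl: 3728 / 0.706 = 5281 g.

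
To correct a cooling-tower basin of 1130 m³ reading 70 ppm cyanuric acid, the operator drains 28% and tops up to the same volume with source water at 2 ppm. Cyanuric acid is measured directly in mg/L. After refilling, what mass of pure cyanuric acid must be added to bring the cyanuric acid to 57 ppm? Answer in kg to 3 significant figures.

Volume: 1130 m³ = 1,130,000 L.
After draining 28% and refilling: 70 × 0.72 + 2 × 0.28 = 50.96 ppm.
Deficit to target: 57 − 50.96 = 6.04 mg/L.
Mass: 6.04 mg/L × 1,130,000 L = 6825 g cyanuric acid.

6.83 kg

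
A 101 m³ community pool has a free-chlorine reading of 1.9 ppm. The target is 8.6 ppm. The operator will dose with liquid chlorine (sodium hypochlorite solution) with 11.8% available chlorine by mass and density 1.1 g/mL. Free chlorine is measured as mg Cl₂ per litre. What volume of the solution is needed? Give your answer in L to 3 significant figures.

5.21 L

Volume: 101 m³ = 101,000 L.
Chlorine deficit: 8.6 − 1.9 = 6.7 ppm = 6.7 mg/L as Cl₂.
Cl₂ equivalent needed: 6.7 mg/L × 101,000 L = 676,700 mg = 676.7 g.
Product at 11.8% available chlorine: 676.7 / 0.118 = 5735 g.
Volume at density 1.1 g/mL: 5735 g ÷ 1.1 g/mL = 5213 mL.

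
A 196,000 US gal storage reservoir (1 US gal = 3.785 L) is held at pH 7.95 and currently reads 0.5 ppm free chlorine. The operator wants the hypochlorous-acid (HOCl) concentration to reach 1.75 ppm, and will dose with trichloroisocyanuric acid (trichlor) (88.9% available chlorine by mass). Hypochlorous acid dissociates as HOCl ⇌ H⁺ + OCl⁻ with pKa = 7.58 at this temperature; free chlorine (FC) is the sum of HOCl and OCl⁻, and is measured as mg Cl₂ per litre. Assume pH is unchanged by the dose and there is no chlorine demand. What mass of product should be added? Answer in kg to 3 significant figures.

Volume: 196,000 US gal × 3.785 L/gal = 741,860 L.
[OCl⁻]/[HOCl] = 10^(pH − pKa) = 10^(7.95 − 7.58) = 2.344; fraction as HOCl = 1/(1 + 2.344) = 0.299.
Free chlorine required for 1.75 ppm HOCl: 1.75 / 0.299 = 5.852 ppm.
FC to add: 5.852 − 0.5 = 5.352 mg/L as Cl₂.
Cl₂ equivalent: 5.352 mg/L × 741,860 L = 3971 g.
Product at 88.9% available Cl: 3971 / 0.889 = 4467 g.

4.47 kg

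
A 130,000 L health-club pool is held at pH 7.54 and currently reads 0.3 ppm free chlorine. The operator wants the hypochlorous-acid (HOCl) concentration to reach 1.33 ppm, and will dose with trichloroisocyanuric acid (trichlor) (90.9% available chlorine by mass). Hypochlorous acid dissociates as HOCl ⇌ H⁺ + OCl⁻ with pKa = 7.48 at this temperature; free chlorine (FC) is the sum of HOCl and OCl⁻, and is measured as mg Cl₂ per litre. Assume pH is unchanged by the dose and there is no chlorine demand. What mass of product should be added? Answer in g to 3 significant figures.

366 g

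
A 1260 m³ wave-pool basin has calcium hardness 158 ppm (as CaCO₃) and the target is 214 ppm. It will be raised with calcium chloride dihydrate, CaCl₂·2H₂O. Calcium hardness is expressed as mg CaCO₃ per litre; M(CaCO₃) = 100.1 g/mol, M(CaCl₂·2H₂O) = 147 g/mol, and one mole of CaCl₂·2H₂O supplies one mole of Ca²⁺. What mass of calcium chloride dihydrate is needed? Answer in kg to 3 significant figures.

104 kg

Volume: 1260 m³ = 1,260,000 L.
Hardness to add: (214 − 158) = 56 mg/L as CaCO₃ × 1,260,000 L = 70,560 g as CaCO₃.
Moles of Ca²⁺ (1 mol Ca²⁺ ≡ 1 mol CaCO₃): 70,560 / 100.1 g/mol = 704.9 mol.
Mass of CaCl₂·2H₂O: 704.9 × 147 = 103,600 g.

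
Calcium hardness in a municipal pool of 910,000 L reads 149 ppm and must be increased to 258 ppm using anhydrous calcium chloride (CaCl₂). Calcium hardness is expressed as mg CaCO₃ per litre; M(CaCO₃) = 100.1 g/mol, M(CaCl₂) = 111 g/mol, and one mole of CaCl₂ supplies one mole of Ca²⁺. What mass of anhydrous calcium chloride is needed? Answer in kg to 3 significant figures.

110 kg

Hardness to add: (258 − 149) = 109 mg/L as CaCO₃ × 910,000 L = 99,190 g as CaCO₃.
Moles of Ca²⁺ (1 mol Ca²⁺ ≡ 1 mol CaCO₃): 99,190 / 100.1 g/mol = 990.9 mol.
Mass of CaCl₂: 990.9 × 111 = 110,000 g.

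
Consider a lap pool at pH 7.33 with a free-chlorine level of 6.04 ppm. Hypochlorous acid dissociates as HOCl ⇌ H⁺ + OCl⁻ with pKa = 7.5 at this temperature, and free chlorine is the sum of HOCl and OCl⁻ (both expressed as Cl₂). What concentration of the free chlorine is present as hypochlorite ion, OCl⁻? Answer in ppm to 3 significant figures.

2.44 ppm

[OCl⁻]/[HOCl] = 10^(pH − pKa) = 10^(7.33 − 7.5) = 10^-0.17 = 0.6761.
Fraction as HOCl = 1 / (1 + 0.6761) = 0.5966.
OCl⁻ = (1 − 0.5966) × 6.04 ppm = 2.436 ppm.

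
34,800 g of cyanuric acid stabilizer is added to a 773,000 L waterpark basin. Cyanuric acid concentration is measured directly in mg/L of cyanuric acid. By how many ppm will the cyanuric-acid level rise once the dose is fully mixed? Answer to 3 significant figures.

Rise: 34,800 g / 773,000 L × 1000 = 45.02 mg/L.

45.0 ppm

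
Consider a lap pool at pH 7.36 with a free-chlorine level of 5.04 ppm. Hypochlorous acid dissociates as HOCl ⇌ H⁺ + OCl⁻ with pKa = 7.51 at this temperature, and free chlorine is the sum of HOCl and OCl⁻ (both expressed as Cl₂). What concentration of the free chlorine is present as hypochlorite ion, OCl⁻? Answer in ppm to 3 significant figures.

[OCl⁻]/[HOCl] = 10^(pH − pKa) = 10^(7.36 − 7.51) = 10^-0.15 = 0.7079.
Fraction as HOCl = 1 / (1 + 0.7079) = 0.5855.
OCl⁻ = (1 − 0.5855) × 5.04 ppm = 2.089 ppm.

2.09 ppm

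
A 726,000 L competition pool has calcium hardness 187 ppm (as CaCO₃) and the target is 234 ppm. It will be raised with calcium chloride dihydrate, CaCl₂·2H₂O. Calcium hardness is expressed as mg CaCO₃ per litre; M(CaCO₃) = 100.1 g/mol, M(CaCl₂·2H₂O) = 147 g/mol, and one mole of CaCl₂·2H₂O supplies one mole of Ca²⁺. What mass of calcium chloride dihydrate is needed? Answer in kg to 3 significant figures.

Hardness to add: (234 − 187) = 47 mg/L as CaCO₃ × 726,000 L = 34,120 g as CaCO₃.
Moles of Ca²⁺ (1 mol Ca²⁺ ≡ 1 mol CaCO₃): 34,120 / 100.1 g/mol = 340.9 mol.
Mass of CaCl₂·2H₂O: 340.9 × 147 = 50,110 g.

50.1 kg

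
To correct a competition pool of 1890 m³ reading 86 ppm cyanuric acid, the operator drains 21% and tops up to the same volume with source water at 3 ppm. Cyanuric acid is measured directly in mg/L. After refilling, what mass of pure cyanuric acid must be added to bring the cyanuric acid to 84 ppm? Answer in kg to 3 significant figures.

29.2 kg

Volume: 1890 m³ = 1,890,000 L.
After draining 21% and refilling: 86 × 0.79 + 3 × 0.21 = 68.57 ppm.
Deficit to target: 84 − 68.57 = 15.43 mg/L.
Mass: 15.43 mg/L × 1,890,000 L = 29,160 g cyanuric acid.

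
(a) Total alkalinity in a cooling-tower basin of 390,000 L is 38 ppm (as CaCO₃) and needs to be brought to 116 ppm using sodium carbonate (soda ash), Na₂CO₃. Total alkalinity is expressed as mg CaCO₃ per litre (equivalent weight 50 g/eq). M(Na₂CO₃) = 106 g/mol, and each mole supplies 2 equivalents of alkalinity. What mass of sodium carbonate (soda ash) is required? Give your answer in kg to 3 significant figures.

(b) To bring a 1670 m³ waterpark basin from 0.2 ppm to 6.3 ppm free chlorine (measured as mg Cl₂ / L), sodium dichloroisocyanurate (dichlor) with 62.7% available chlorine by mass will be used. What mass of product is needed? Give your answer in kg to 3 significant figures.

(a) Alkalinity to add: (116 − 38) = 78 mg/L as CaCO₃ × 390,000 L = 30,420 g as CaCO₃.
(a) Equivalents: 30,420 g ÷ 50 g/eq = 608.4 eq.
(a) Each mole of Na₂CO₃ supplies 2 eq, so 608.4 / 2 = 304.2 mol.
(a) Mass: 304.2 mol × 106 g/mol = 32,250 g.

(b) Volume: 1670 m³ = 1,670,000 L.
(b) Chlorine deficit: 6.3 − 0.2 = 6.1 ppm = 6.1 mg/L as Cl₂.
(b) Cl₂ equivalent needed: 6.1 mg/L × 1,670,000 L = 10,190,000 mg = 10,190 g.
(b) Product at 62.7% available chlorine: 10,190 / 0.627 = 16,250 g.

(a) 32.2 kg; (b) 16.2 kg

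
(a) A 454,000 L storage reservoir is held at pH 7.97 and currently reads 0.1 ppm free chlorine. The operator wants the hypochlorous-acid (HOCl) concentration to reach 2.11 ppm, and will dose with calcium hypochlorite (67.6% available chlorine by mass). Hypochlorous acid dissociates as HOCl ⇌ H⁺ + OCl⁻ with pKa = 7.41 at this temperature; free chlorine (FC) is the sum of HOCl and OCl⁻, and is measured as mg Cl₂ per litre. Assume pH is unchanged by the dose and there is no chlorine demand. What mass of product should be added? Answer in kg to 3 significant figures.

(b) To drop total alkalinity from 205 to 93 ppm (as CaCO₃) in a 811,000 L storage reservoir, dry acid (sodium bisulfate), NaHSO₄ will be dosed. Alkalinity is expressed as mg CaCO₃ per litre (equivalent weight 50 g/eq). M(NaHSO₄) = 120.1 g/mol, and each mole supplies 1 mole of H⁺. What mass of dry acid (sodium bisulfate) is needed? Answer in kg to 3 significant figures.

(a) 6.49 kg; (b) 218 kg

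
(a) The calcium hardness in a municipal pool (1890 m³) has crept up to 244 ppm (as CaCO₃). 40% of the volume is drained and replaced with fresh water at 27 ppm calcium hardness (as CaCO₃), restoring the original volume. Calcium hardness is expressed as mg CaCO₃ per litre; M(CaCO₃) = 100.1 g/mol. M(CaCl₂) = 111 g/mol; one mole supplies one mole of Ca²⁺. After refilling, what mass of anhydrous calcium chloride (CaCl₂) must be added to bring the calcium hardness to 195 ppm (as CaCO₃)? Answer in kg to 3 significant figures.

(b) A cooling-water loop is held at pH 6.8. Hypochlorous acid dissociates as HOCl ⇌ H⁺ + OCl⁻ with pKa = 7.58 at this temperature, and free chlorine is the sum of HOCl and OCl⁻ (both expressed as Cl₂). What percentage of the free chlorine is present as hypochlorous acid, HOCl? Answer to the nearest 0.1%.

(a) 79.2 kg; (b) 85.8%

(a) Volume: 1890 m³ = 1,890,000 L.
(a) After draining 40% and refilling: 244 × 0.60 + 27 × 0.40 = 157.2 ppm.
(a) Deficit to target: 195 − 157.2 = 37.8 mg/L.
(a) As CaCO₃: 37.8 mg/L × 1,890,000 L = 71,440 g; ÷ 100.1 = 713.7 mol Ca²⁺.
(a) Mass: 713.7 × 111 = 79,220 g.

(b) [OCl⁻]/[HOCl] = 10^(pH − pKa) = 10^(6.8 − 7.58) = 10^-0.78 = 0.166.
(b) Fraction as HOCl = 1 / (1 + 0.166) = 0.8577.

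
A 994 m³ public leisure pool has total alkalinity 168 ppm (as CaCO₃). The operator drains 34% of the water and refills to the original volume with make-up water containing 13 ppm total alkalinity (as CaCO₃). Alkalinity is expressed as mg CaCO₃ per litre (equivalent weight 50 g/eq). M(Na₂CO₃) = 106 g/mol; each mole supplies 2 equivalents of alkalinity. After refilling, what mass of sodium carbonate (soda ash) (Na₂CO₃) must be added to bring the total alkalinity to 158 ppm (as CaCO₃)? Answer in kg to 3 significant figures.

45.0 kg

Volume: 994 m³ = 994,000 L.
After draining 34% and refilling: 168 × 0.66 + 13 × 0.34 = 115.3 ppm.
Deficit to target: 158 − 115.3 = 42.7 mg/L.
As CaCO₃: 42.7 mg/L × 994,000 L = 42,440 g; ÷ 50 g/eq ÷ 2 = 424.4 mol Na₂CO₃.
Mass: 424.4 × 106 = 44,990 g.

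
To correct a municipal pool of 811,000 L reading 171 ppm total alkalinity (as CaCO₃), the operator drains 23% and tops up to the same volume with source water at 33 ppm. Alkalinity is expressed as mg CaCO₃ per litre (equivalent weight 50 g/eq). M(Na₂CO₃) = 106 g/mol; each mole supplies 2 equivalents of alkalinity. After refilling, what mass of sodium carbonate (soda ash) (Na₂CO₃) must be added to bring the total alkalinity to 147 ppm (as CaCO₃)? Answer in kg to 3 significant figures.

After draining 23% and refilling: 171 × 0.77 + 33 × 0.23 = 139.26 ppm.
Deficit to target: 147 − 139.26 = 7.74 mg/L.
As CaCO₃: 7.74 mg/L × 811,000 L = 6277 g; ÷ 50 g/eq ÷ 2 = 62.77 mol Na₂CO₃.
Mass: 62.77 × 106 = 6654 g.

6.65 kg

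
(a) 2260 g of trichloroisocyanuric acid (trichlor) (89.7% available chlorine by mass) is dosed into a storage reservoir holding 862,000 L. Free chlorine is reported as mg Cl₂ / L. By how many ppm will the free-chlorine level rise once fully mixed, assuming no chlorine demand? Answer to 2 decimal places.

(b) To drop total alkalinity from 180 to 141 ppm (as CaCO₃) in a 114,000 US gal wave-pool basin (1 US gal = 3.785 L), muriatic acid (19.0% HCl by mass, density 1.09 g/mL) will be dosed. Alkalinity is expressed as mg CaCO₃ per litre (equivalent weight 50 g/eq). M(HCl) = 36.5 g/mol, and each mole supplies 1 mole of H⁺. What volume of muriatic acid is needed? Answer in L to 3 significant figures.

(a) 2.35 ppm; (b) 59.3 L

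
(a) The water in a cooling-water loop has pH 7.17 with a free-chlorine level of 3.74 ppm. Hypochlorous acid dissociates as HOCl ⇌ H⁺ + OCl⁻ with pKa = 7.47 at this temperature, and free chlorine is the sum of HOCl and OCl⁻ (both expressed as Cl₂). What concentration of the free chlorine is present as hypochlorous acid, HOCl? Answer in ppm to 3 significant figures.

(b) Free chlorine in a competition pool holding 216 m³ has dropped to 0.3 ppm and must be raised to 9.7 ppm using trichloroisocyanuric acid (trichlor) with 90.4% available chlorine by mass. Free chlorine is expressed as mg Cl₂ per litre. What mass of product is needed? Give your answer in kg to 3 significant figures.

(a) [OCl⁻]/[HOCl] = 10^(pH − pKa) = 10^(7.17 − 7.47) = 10^-0.30 = 0.5012.
(a) Fraction as HOCl = 1 / (1 + 0.5012) = 0.6661.
(a) HOCl = 0.6661 × 3.74 ppm = 2.491 ppm.

(b) Volume: 216 m³ = 216,000 L.
(b) Chlorine deficit: 9.7 − 0.3 = 9.4 ppm = 9.4 mg/L as Cl₂.
(b) Cl₂ equivalent needed: 9.4 mg/L × 216,000 L = 2,030,000 mg = 2030 g.
(b) Product at 90.4% available chlorine: 2030 / 0.904 = 2246 g.

(a) 2.49 ppm; (b) 2.25 kg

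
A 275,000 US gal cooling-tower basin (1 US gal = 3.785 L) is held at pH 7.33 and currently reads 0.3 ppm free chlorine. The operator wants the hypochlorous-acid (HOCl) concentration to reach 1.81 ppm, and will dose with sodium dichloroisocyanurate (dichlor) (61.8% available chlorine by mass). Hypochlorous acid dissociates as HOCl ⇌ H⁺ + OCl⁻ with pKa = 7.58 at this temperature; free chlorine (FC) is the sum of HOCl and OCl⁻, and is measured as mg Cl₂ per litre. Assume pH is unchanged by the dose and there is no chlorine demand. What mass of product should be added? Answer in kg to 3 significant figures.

Volume: 275,000 US gal × 3.785 L/gal = 1,040,875 L.
[OCl⁻]/[HOCl] = 10^(pH − pKa) = 10^(7.33 − 7.58) = 0.5623; fraction as HOCl = 1/(1 + 0.5623) = 0.6401.
Free chlorine required for 1.81 ppm HOCl: 1.81 / 0.6401 = 2.828 ppm.
FC to add: 2.828 − 0.3 = 2.528 mg/L as Cl₂.
Cl₂ equivalent: 2.528 mg/L × 1,040,875 L = 2631 g.
Product at 61.8% available Cl: 2631 / 0.618 = 4258 g.

4.26 kg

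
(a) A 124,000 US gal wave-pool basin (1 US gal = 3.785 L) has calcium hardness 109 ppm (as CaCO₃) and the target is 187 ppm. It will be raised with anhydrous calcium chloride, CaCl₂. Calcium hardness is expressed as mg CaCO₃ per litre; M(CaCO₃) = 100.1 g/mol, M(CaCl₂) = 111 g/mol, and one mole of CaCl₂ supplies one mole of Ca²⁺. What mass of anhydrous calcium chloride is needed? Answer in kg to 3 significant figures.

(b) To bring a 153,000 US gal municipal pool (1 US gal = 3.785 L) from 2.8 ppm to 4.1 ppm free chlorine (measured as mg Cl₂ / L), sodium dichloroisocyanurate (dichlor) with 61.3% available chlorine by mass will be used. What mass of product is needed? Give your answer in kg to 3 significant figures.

(a) Volume: 124,000 US gal × 3.785 L/gal = 469,340 L.
(a) Hardness to add: (187 − 109) = 78 mg/L as CaCO₃ × 469,340 L = 36,610 g as CaCO₃.
(a) Moles of Ca²⁺ (1 mol Ca²⁺ ≡ 1 mol CaCO₃): 36,610 / 100.1 g/mol = 365.7 mol.
(a) Mass of CaCl₂: 365.7 × 111 = 40,590 g.

(b) Volume: 153,000 US gal × 3.785 L/gal = 579,105 L.
(b) Chlorine deficit: 4.1 − 2.8 = 1.3 ppm = 1.3 mg/L as Cl₂.
(b) Cl₂ equivalent needed: 1.3 mg/L × 579,105 L = 752,800 mg = 752.8 g.
(b) Product at 61.3% available chlorine: 752.8 / 0.613 = 1228 g.

(a) 40.6 kg; (b) 1.23 kg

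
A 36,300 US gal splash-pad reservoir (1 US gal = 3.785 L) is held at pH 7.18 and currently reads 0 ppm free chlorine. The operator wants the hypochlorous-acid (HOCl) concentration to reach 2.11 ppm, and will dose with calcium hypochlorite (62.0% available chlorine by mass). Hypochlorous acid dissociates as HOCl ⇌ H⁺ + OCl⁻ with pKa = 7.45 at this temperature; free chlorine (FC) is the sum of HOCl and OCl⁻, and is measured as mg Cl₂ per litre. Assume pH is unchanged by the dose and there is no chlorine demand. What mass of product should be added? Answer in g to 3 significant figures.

719 g

Volume: 36,300 US gal × 3.785 L/gal = 137,396 L.
[OCl⁻]/[HOCl] = 10^(pH − pKa) = 10^(7.18 − 7.45) = 0.537; fraction as HOCl = 1/(1 + 0.537) = 0.6506.
Free chlorine required for 2.11 ppm HOCl: 2.11 / 0.6506 = 3.243 ppm.
FC to add: 3.243 − 0 = 3.243 mg/L as Cl₂.
Cl₂ equivalent: 3.243 mg/L × 137,396 L = 445.6 g.
Product at 62.0% available Cl: 445.6 / 0.62 = 718.7 g.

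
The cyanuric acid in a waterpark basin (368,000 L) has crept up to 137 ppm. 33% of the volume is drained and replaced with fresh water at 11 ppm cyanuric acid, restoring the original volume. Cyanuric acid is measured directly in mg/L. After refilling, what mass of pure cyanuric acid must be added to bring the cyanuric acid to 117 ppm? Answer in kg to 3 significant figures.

After draining 33% and refilling: 137 × 0.67 + 11 × 0.33 = 95.42 ppm.
Deficit to target: 117 − 95.42 = 21.58 mg/L.
Mass: 21.58 mg/L × 368,000 L = 7941 g cyanuric acid.

7.94 kg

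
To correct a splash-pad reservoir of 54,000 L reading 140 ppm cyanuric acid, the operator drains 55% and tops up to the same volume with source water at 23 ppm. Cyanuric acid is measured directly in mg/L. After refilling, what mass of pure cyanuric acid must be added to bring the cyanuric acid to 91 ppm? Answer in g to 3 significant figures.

829 g

After draining 55% and refilling: 140 × 0.45 + 23 × 0.55 = 75.65 ppm.
Deficit to target: 91 − 75.65 = 15.35 mg/L.
Mass: 15.35 mg/L × 54,000 L = 828.9 g cyanuric acid.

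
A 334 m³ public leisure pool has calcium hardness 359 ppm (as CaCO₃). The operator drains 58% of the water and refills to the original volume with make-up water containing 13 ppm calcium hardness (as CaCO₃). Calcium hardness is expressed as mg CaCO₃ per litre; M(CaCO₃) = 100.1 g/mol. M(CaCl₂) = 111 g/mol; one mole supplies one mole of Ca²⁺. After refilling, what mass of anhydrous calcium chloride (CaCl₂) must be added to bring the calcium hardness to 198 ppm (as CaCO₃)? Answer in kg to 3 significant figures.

14.7 kg

Volume: 334 m³ = 334,000 L.
After draining 58% and refilling: 359 × 0.42 + 13 × 0.58 = 158.32 ppm.
Deficit to target: 198 − 158.32 = 39.68 mg/L.
As CaCO₃: 39.68 mg/L × 334,000 L = 13,250 g; ÷ 100.1 = 132.4 mol Ca²⁺.
Mass: 132.4 × 111 = 14,700 g.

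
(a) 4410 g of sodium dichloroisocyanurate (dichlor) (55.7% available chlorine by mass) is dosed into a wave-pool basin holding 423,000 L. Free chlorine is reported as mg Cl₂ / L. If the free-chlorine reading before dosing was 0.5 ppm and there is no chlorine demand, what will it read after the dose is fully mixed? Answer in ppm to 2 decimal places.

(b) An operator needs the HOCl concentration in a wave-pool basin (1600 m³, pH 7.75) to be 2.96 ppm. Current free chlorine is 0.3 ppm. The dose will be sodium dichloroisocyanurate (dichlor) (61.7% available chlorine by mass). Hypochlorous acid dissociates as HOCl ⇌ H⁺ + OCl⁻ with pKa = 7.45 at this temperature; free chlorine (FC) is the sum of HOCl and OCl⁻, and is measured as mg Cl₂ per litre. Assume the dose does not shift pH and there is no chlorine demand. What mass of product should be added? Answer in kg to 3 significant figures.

(a) 6.31 ppm; (b) 22.2 kg

(a) Available chlorine delivered: 4410 g × 0.557 = 2456 g as Cl₂.
(a) Concentration rise: 2456 g / 423,000 L = 5.807 mg/L = 5.81 ppm.
(a) Final FC: 0.5 + 5.81 = 6.31 ppm.

(b) Volume: 1600 m³ = 1,600,000 L.
(b) [OCl⁻]/[HOCl] = 10^(pH − pKa) = 10^(7.75 − 7.45) = 1.995; fraction as HOCl = 1/(1 + 1.995) = 0.3339.
(b) Free chlorine required for 2.96 ppm HOCl: 2.96 / 0.3339 = 8.866 ppm.
(b) FC to add: 8.866 − 0.3 = 8.566 mg/L as Cl₂.
(b) Cl₂ equivalent: 8.566 mg/L × 1,600,000 L = 13,710 g.
(b) Product at 61.7% available Cl: 13,710 / 0.617 = 22,210 g.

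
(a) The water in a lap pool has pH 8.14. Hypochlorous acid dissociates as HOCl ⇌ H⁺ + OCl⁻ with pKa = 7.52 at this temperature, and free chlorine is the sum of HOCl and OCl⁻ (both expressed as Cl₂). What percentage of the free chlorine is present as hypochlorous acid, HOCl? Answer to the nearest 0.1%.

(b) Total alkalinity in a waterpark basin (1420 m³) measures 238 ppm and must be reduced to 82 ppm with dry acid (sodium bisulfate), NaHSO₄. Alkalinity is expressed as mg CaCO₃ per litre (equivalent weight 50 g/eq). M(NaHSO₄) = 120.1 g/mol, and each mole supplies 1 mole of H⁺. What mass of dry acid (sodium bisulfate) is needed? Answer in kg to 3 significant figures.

(a) 19.3%; (b) 532 kg

(a) [OCl⁻]/[HOCl] = 10^(pH − pKa) = 10^(8.14 − 7.52) = 10^0.62 = 4.169.
(a) Fraction as HOCl = 1 / (1 + 4.169) = 0.1935.

(b) Volume: 1420 m³ = 1,420,000 L.
(b) Alkalinity to neutralize: (238 − 82) = 156 mg/L as CaCO₃ × 1,420,000 L = 221,500 g as CaCO₃.
(b) Equivalents of H⁺ required: 221,500 ÷ 50 g/eq = 4430 eq = 4430 mol NaHSO₄.
(b) Mass of NaHSO₄: 4430 × 120.1 = 532,100 g.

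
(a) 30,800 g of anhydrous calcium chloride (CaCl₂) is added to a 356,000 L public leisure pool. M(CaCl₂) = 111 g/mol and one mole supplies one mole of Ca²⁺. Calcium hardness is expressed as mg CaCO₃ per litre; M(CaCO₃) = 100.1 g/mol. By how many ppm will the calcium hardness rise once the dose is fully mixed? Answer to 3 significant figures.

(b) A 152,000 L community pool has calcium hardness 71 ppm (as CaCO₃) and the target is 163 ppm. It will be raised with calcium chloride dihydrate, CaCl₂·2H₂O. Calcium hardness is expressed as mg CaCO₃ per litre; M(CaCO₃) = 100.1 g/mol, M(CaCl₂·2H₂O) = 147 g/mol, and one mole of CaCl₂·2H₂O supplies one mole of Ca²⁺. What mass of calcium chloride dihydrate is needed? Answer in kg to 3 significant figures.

(a) 78.0 ppm; (b) 20.5 kg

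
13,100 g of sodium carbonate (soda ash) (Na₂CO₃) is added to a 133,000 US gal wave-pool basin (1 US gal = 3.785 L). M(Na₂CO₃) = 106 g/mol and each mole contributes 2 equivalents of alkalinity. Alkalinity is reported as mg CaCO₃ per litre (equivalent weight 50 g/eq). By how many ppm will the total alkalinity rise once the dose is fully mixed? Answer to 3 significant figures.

Volume: 133,000 US gal × 3.785 L/gal = 503,405 L.
Moles of Na₂CO₃: 13,100 g ÷ 106 g/mol = 123.6 mol → 247.2 eq of alkalinity.
As CaCO₃: 247.2 eq × 50 g/eq = 12,360 g.
Rise: 12,360 g / 503,405 L × 1000 = 24.55 mg/L.

24.5 ppm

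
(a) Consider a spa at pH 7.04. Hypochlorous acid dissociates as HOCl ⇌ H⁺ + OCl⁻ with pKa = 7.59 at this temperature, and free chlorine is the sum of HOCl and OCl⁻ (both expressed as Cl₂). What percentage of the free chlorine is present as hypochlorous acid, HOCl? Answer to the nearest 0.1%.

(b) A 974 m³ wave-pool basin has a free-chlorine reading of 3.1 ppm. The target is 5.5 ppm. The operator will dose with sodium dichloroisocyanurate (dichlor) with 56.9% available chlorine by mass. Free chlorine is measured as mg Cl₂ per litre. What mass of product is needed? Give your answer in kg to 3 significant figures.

(a) [OCl⁻]/[HOCl] = 10^(pH − pKa) = 10^(7.04 − 7.59) = 10^-0.55 = 0.2818.
(a) Fraction as HOCl = 1 / (1 + 0.2818) = 0.7801.

(b) Volume: 974 m³ = 974,000 L.
(b) Chlorine deficit: 5.5 − 3.1 = 2.4 ppm = 2.4 mg/L as Cl₂.
(b) Cl₂ equivalent needed: 2.4 mg/L × 974,000 L = 2,338,000 mg = 2338 g.
(b) Product at 56.9% available chlorine: 2338 / 0.569 = 4108 g.

(a) 78.0%; (b) 4.11 kg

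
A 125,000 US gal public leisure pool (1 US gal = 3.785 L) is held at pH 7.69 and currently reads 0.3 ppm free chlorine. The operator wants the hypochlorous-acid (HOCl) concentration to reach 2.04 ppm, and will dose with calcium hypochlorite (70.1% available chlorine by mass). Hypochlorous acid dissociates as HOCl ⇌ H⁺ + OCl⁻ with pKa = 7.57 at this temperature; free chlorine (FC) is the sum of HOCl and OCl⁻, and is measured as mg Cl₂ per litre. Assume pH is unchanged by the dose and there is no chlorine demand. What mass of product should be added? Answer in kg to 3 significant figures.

Volume: 125,000 US gal × 3.785 L/gal = 473,125 L.
[OCl⁻]/[HOCl] = 10^(pH − pKa) = 10^(7.69 − 7.57) = 1.318; fraction as HOCl = 1/(1 + 1.318) = 0.4314.
Free chlorine required for 2.04 ppm HOCl: 2.04 / 0.4314 = 4.729 ppm.
FC to add: 4.729 − 0.3 = 4.429 mg/L as Cl₂.
Cl₂ equivalent: 4.429 mg/L × 473,125 L = 2096 g.
Product at 70.1% available Cl: 2096 / 0.701 = 2989 g.

2.99 kg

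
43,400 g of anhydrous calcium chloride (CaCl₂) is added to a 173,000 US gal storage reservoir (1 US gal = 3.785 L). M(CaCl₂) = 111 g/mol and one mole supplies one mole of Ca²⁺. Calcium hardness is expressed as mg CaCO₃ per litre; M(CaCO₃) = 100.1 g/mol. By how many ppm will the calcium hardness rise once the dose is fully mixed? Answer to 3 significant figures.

59.8 ppm

Volume: 173,000 US gal × 3.785 L/gal = 654,805 L.
Moles of Ca²⁺: 43,400 g ÷ 111 g/mol = 391 mol.
As CaCO₃: 391 mol × 100.1 g/mol = 39,140 g.
Rise: 39,140 g / 654,805 L × 1000 = 59.77 mg/L.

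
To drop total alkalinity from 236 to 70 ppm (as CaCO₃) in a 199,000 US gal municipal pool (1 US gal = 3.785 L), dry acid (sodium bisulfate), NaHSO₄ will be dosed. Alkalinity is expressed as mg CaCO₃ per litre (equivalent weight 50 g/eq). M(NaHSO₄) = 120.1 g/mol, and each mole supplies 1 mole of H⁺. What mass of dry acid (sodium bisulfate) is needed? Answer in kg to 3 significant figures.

300 kg

Volume: 199,000 US gal × 3.785 L/gal = 753,215 L.
Alkalinity to neutralize: (236 − 70) = 166 mg/L as CaCO₃ × 753,215 L = 125,000 g as CaCO₃.
Equivalents of H⁺ required: 125,000 ÷ 50 g/eq = 2501 eq = 2501 mol NaHSO₄.
Mass of NaHSO₄: 2501 × 120.1 = 300,300 g.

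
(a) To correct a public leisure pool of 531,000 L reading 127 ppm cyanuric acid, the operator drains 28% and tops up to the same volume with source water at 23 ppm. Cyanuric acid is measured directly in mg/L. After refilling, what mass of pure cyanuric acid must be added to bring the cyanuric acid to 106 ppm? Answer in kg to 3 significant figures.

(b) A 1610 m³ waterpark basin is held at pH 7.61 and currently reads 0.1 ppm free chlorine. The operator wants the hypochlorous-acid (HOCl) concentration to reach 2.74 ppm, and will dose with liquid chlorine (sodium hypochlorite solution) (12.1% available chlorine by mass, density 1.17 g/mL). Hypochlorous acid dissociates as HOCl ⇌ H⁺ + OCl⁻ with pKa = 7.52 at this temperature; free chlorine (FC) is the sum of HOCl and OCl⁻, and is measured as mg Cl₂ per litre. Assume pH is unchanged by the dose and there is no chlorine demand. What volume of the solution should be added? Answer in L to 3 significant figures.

(a) After draining 28% and refilling: 127 × 0.72 + 23 × 0.28 = 97.88 ppm.
(a) Deficit to target: 106 − 97.88 = 8.12 mg/L.
(a) Mass: 8.12 mg/L × 531,000 L = 4312 g cyanuric acid.

(b) Volume: 1610 m³ = 1,610,000 L.
(b) [OCl⁻]/[HOCl] = 10^(pH − pKa) = 10^(7.61 − 7.52) = 1.23; fraction as HOCl = 1/(1 + 1.23) = 0.4484.
(b) Free chlorine required for 2.74 ppm HOCl: 2.74 / 0.4484 = 6.111 ppm.
(b) FC to add: 6.111 − 0.1 = 6.011 mg/L as Cl₂.
(b) Cl₂ equivalent: 6.011 mg/L × 1,610,000 L = 9678 g.
(b) Product at 12.1% available Cl: 9678 / 0.121 = 79,980 g.
(b) Volume: 79,980 g ÷ 1.17 g/mL = 68,360 mL.

(a) 4.31 kg; (b) 68.4 L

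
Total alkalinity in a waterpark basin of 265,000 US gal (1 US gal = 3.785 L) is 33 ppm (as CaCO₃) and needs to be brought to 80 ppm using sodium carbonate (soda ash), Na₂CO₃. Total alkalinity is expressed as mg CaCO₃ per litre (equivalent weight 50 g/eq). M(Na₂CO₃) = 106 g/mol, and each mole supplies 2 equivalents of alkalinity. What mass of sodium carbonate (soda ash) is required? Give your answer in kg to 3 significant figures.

50.0 kg

Volume: 265,000 US gal × 3.785 L/gal = 1,003,025 L.
Alkalinity to add: (80 − 33) = 47 mg/L as CaCO₃ × 1,003,025 L = 47,140 g as CaCO₃.
Equivalents: 47,140 g ÷ 50 g/eq = 942.8 eq.
Each mole of Na₂CO₃ supplies 2 eq, so 942.8 / 2 = 471.4 mol.
Mass: 471.4 mol × 106 g/mol = 49,970 g.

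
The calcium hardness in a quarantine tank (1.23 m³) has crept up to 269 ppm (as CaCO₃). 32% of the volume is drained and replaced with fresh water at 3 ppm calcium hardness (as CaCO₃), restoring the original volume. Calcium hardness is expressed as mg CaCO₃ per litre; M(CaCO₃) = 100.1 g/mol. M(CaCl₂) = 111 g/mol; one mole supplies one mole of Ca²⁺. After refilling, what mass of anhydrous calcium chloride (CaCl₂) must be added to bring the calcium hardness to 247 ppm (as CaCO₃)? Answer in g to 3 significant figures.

86.1 g

Volume: 1.23 m³ = 1,230 L.
After draining 32% and refilling: 269 × 0.68 + 3 × 0.32 = 183.88 ppm.
Deficit to target: 247 − 183.88 = 63.12 mg/L.
As CaCO₃: 63.12 mg/L × 1,230 L = 77.64 g; ÷ 100.1 = 0.7756 mol Ca²⁺.
Mass: 0.7756 × 111 = 86.09 g.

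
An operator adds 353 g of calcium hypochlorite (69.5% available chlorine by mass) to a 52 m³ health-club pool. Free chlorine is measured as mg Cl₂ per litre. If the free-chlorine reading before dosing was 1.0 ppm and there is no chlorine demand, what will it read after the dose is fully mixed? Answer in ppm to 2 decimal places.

5.72 ppm

Volume: 52 m³ = 52,000 L.
Available chlorine delivered: 353 g × 0.695 = 245.3 g as Cl₂.
Concentration rise: 245.3 g / 52,000 L = 4.718 mg/L = 4.72 ppm.
Final FC: 1.0 + 4.72 = 5.72 ppm.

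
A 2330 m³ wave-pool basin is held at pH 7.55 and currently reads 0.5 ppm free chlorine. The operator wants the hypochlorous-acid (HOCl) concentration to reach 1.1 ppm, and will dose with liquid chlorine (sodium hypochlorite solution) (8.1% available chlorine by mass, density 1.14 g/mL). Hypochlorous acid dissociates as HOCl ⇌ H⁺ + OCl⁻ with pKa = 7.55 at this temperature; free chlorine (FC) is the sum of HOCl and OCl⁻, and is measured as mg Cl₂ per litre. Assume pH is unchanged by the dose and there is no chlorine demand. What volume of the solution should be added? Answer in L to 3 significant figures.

42.9 L

Volume: 2330 m³ = 2,330,000 L.
[OCl⁻]/[HOCl] = 10^(pH − pKa) = 10^(7.55 − 7.55) = 1; fraction as HOCl = 1/(1 + 1) = 0.5.
Free chlorine required for 1.1 ppm HOCl: 1.1 / 0.5 = 2.2 ppm.
FC to add: 2.2 − 0.5 = 1.7 mg/L as Cl₂.
Cl₂ equivalent: 1.7 mg/L × 2,330,000 L = 3961 g.
Product at 8.1% available Cl: 3961 / 0.081 = 48,900 g.
Volume: 48,900 g ÷ 1.14 g/mL = 42,900 mL.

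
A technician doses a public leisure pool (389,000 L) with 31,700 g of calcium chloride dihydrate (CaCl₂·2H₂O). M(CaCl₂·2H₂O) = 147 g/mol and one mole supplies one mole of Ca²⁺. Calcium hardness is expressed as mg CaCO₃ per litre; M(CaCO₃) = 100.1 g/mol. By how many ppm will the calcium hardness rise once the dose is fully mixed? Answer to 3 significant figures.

Moles of Ca²⁺: 31,700 g ÷ 147 g/mol = 215.6 mol.
As CaCO₃: 215.6 mol × 100.1 g/mol = 21,590 g.
Rise: 21,590 g / 389,000 L × 1000 = 55.49 mg/L.

55.5 ppm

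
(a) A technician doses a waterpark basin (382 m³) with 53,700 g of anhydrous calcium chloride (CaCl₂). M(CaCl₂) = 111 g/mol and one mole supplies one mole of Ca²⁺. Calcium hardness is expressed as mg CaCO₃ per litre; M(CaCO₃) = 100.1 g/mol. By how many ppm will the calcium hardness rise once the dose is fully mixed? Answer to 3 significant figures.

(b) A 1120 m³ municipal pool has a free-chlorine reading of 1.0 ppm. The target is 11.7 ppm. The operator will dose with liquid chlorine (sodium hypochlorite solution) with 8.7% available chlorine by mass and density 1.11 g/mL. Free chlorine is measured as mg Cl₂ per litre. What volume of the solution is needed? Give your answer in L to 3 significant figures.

(a) Volume: 382 m³ = 382,000 L.
(a) Moles of Ca²⁺: 53,700 g ÷ 111 g/mol = 483.8 mol.
(a) As CaCO₃: 483.8 mol × 100.1 g/mol = 48,430 g.
(a) Rise: 48,430 g / 382,000 L × 1000 = 126.8 mg/L.

(b) Volume: 1120 m³ = 1,120,000 L.
(b) Chlorine deficit: 11.7 − 1.0 = 10.7 ppm = 10.7 mg/L as Cl₂.
(b) Cl₂ equivalent needed: 10.7 mg/L × 1,120,000 L = 11,980,000 mg = 11,980 g.
(b) Product at 8.7% available chlorine: 11,980 / 0.087 = 137,700 g.
(b) Volume at density 1.11 g/mL: 137,700 g ÷ 1.11 g/mL = 124,100 mL.

(a) 127 ppm; (b) 124 L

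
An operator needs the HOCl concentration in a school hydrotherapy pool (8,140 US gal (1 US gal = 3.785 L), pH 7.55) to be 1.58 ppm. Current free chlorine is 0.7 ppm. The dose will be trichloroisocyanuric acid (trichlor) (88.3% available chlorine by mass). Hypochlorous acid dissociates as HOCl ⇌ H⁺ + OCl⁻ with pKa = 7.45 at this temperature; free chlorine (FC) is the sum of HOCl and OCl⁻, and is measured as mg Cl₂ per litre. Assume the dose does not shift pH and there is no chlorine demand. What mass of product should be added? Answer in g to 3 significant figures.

100 g

Volume: 8,140 US gal × 3.785 L/gal = 30,810 L.
[OCl⁻]/[HOCl] = 10^(pH − pKa) = 10^(7.55 − 7.45) = 1.259; fraction as HOCl = 1/(1 + 1.259) = 0.4427.
Free chlorine required for 1.58 ppm HOCl: 1.58 / 0.4427 = 3.569 ppm.
FC to add: 3.569 − 0.7 = 2.869 mg/L as Cl₂.
Cl₂ equivalent: 2.869 mg/L × 30,810 L = 88.4 g.
Product at 88.3% available Cl: 88.4 / 0.883 = 100.1 g.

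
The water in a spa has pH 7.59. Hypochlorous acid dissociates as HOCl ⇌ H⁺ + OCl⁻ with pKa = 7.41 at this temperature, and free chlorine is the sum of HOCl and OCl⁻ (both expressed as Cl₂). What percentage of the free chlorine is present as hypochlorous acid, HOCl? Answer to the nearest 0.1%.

[OCl⁻]/[HOCl] = 10^(pH − pKa) = 10^(7.59 − 7.41) = 10^0.18 = 1.514.
Fraction as HOCl = 1 / (1 + 1.514) = 0.3978.

39.8%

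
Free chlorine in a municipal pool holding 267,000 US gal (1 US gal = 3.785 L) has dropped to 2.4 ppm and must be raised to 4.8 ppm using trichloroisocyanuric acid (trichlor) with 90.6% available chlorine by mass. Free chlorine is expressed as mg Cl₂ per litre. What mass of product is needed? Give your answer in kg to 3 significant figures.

Volume: 267,000 US gal × 3.785 L/gal = 1,010,595 L.
Chlorine deficit: 4.8 − 2.4 = 2.4 ppm = 2.4 mg/L as Cl₂.
Cl₂ equivalent needed: 2.4 mg/L × 1,010,595 L = 2,425,000 mg = 2425 g.
Product at 90.6% available chlorine: 2425 / 0.906 = 2677 g.

2.68 kg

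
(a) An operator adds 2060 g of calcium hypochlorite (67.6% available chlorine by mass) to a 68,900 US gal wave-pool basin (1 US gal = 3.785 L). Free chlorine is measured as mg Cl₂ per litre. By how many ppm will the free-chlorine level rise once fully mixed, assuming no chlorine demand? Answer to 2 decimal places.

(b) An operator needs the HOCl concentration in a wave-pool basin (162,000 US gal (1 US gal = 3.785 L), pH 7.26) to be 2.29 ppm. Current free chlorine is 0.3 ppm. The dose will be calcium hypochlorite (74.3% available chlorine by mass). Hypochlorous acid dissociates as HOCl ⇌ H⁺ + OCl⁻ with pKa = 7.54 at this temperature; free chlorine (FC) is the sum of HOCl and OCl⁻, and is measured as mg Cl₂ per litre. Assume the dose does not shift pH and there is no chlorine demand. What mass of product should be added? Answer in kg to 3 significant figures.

(a) Volume: 68,900 US gal × 3.785 L/gal = 260,786 L.
(a) Available chlorine delivered: 2060 g × 0.676 = 1393 g as Cl₂.
(a) Concentration rise: 1393 g / 260,786 L = 5.34 mg/L = 5.34 ppm.

(b) Volume: 162,000 US gal × 3.785 L/gal = 613,170 L.
(b) [OCl⁻]/[HOCl] = 10^(pH − pKa) = 10^(7.26 − 7.54) = 0.5248; fraction as HOCl = 1/(1 + 0.5248) = 0.6558.
(b) Free chlorine required for 2.29 ppm HOCl: 2.29 / 0.6558 = 3.492 ppm.
(b) FC to add: 3.492 − 0.3 = 3.192 mg/L as Cl₂.
(b) Cl₂ equivalent: 3.192 mg/L × 613,170 L = 1957 g.
(b) Product at 74.3% available Cl: 1957 / 0.743 = 2634 g.

(a) 5.34 ppm; (b) 2.63 kg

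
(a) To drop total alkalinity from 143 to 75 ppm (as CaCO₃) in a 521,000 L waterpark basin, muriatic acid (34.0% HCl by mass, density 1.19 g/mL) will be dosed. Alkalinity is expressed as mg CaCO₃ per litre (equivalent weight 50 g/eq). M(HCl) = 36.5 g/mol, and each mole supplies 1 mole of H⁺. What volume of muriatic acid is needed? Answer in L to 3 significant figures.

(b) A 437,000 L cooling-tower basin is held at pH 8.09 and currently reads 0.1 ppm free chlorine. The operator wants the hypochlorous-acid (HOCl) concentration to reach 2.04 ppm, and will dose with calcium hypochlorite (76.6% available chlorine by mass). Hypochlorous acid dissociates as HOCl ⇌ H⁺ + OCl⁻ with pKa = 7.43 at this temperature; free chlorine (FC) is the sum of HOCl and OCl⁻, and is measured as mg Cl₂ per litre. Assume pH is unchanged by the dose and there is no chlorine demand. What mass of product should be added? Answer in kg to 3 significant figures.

(a) 63.9 L; (b) 6.43 kg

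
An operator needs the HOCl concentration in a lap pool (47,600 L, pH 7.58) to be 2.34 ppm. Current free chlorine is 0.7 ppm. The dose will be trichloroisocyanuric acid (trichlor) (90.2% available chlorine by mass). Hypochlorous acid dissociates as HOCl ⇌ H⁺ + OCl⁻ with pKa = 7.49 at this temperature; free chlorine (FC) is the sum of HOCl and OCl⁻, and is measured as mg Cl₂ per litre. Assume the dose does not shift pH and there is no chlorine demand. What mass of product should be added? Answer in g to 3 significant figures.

238 g

[OCl⁻]/[HOCl] = 10^(pH − pKa) = 10^(7.58 − 7.49) = 1.23; fraction as HOCl = 1/(1 + 1.23) = 0.4484.
Free chlorine required for 2.34 ppm HOCl: 2.34 / 0.4484 = 5.219 ppm.
FC to add: 5.219 − 0.7 = 4.519 mg/L as Cl₂.
Cl₂ equivalent: 4.519 mg/L × 47,600 L = 215.1 g.
Product at 90.2% available Cl: 215.1 / 0.902 = 238.5 g.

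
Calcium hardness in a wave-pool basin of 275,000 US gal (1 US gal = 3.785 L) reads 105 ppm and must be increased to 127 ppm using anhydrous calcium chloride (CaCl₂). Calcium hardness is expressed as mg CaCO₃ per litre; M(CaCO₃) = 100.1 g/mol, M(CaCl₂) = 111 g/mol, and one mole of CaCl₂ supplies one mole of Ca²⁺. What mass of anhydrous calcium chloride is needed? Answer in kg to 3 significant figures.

25.4 kg

Volume: 275,000 US gal × 3.785 L/gal = 1,040,875 L.
Hardness to add: (127 − 105) = 22 mg/L as CaCO₃ × 1,040,875 L = 22,900 g as CaCO₃.
Moles of Ca²⁺ (1 mol Ca²⁺ ≡ 1 mol CaCO₃): 22,900 / 100.1 g/mol = 228.8 mol.
Mass of CaCl₂: 228.8 × 111 = 25,390 g.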